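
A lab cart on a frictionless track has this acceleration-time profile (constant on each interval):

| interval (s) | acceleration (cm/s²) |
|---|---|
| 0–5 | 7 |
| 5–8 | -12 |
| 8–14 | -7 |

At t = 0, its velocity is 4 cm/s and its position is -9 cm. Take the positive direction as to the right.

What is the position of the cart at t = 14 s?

53.5 cm

On each constant-a segment, Δv = aΔt and Δx = v₀Δt + ½aΔt²; chain segment to segment.
0–5 s: v starts 4 cm/s; Δx = 4·5 + ½·7·5² = 107.5 cm; v ends 39 cm/s.
5–8 s: v starts 39 cm/s; Δx = 39·3 + ½·-12·3² = 63 cm; v ends 3 cm/s.
8–14 s: v starts 3 cm/s; Δx = 3·6 + ½·-7·6² = -108 cm; v ends -39 cm/s.
x(14) = -9 + Σ Δx = 53.5 cm.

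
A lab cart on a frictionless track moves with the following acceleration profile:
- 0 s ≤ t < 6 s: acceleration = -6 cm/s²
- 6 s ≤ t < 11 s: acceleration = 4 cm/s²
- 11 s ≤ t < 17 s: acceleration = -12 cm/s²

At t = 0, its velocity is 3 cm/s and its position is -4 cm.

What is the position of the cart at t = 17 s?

-503 cm

On each constant-a segment, Δv = aΔt and Δx = v₀Δt + ½aΔt²; chain segment to segment.
0–6 s: v starts 3 cm/s; Δx = 3·6 + ½·-6·6² = -90 cm; v ends -33 cm/s.
6–11 s: v starts -33 cm/s; Δx = -33·5 + ½·4·5² = -115 cm; v ends -13 cm/s.
11–17 s: v starts -13 cm/s; Δx = -13·6 + ½·-12·6² = -294 cm; v ends -85 cm/s.
x(17) = -4 + Σ Δx = -503 cm.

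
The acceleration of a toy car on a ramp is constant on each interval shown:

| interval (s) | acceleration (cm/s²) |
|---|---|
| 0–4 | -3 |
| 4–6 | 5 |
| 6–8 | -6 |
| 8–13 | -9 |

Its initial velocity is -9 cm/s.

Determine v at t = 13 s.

Δv equals the area under the a-t graph; then v = v₀ + Δv.
0–4 s: -3 × 4 = -12 cm/s
4–6 s: 5 × 2 = 10 cm/s
6–8 s: -6 × 2 = -12 cm/s
8–13 s: -9 × 5 = -45 cm/s
Δv = -59 cm/s, so v(13) = -9 + (-59) = -68 cm/s.

-68 cm/s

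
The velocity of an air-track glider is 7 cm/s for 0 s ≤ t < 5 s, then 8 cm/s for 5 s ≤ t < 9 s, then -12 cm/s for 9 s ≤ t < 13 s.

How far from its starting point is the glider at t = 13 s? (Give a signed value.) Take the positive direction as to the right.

19 cm

Net displacement equals the area under the velocity-time graph (areas below the axis count negative).
0–5 s: 7 × 5 = 35 cm
5–9 s: 8 × 4 = 32 cm
9–13 s: -12 × 4 = -48 cm
Net displacement = 19 cm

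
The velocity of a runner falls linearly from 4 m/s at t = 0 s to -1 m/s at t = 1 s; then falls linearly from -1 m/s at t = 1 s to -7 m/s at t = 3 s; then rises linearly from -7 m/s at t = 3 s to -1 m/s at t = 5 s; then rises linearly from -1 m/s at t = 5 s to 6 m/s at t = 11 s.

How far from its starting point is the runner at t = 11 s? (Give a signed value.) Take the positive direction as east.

Net displacement equals the area under the velocity-time graph (areas below the axis count negative).
0–1 s: ½(4 + -1)(1) = 1.5 m
1–3 s: ½(-1 + -7)(2) = -8 m
3–5 s: ½(-7 + -1)(2) = -8 m
5–11 s: ½(-1 + 6)(6) = 15 m
Net displacement = 0.5 m

0.5 m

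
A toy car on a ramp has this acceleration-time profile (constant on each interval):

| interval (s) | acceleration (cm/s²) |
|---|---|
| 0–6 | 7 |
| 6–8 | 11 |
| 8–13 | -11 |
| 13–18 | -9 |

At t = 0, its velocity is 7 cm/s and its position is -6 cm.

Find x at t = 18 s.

467 cm

On each constant-a segment, Δv = aΔt and Δx = v₀Δt + ½aΔt²; chain segment to segment.
0–6 s: v starts 7 cm/s; Δx = 7·6 + ½·7·6² = 168 cm; v ends 49 cm/s.
6–8 s: v starts 49 cm/s; Δx = 49·2 + ½·11·2² = 120 cm; v ends 71 cm/s.
8–13 s: v starts 71 cm/s; Δx = 71·5 + ½·-11·5² = 217.5 cm; v ends 16 cm/s.
13–18 s: v starts 16 cm/s; Δx = 16·5 + ½·-9·5² = -32.5 cm; v ends -29 cm/s.
x(18) = -6 + Σ Δx = 467 cm.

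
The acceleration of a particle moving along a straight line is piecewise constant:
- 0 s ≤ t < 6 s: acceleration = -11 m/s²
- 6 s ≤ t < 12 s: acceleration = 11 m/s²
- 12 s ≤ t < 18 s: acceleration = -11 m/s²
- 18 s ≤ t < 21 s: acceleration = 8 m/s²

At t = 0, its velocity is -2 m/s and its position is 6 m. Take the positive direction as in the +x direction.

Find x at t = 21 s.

On each constant-a segment, Δv = aΔt and Δx = v₀Δt + ½aΔt²; chain segment to segment.
0–6 s: v starts -2 m/s; Δx = -2·6 + ½·-11·6² = -210 m; v ends -68 m/s.
6–12 s: v starts -68 m/s; Δx = -68·6 + ½·11·6² = -210 m; v ends -2 m/s.
12–18 s: v starts -2 m/s; Δx = -2·6 + ½·-11·6² = -210 m; v ends -68 m/s.
18–21 s: v starts -68 m/s; Δx = -68·3 + ½·8·3² = -168 m; v ends -44 m/s.
x(21) = 6 + Σ Δx = -792 m.

-792 m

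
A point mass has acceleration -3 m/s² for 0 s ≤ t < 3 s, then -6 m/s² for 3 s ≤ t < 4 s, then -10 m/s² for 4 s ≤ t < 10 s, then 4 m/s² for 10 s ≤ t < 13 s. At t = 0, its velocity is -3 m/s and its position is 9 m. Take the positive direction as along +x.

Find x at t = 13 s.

On each constant-a segment, Δv = aΔt and Δx = v₀Δt + ½aΔt²; chain segment to segment.
0–3 s: v starts -3 m/s; Δx = -3·3 + ½·-3·3² = -22.5 m; v ends -12 m/s.
3–4 s: v starts -12 m/s; Δx = -12·1 + ½·-6·1² = -15 m; v ends -18 m/s.
4–10 s: v starts -18 m/s; Δx = -18·6 + ½·-10·6² = -288 m; v ends -78 m/s.
10–13 s: v starts -78 m/s; Δx = -78·3 + ½·4·3² = -216 m; v ends -66 m/s.
x(13) = 9 + Σ Δx = -532.5 m.

-532.5 m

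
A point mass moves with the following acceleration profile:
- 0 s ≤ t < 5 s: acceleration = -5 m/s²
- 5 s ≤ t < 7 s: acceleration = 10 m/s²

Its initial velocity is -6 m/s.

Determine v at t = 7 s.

-11 m/s

Δv equals the area under the a-t graph; then v = v₀ + Δv.
0–5 s: -5 × 5 = -25 m/s
5–7 s: 10 × 2 = 20 m/s
Δv = -5 m/s, so v(7) = -6 + (-5) = -11 m/s.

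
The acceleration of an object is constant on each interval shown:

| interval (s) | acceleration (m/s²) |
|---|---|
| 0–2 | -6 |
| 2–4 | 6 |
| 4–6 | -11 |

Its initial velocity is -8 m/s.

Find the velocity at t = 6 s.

Δv equals the area under the a-t graph; then v = v₀ + Δv.
0–2 s: -6 × 2 = -12 m/s
2–4 s: 6 × 2 = 12 m/s
4–6 s: -11 × 2 = -22 m/s
Δv = -22 m/s, so v(6) = -8 + (-22) = -30 m/s.

-30 m/s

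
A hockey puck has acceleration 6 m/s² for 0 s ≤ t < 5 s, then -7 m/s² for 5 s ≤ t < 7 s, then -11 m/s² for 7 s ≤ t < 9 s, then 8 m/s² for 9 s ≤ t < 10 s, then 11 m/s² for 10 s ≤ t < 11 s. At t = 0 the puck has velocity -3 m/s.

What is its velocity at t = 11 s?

10 m/s

Δv equals the area under the a-t graph; then v = v₀ + Δv.
0–5 s: 6 × 5 = 30 m/s
5–7 s: -7 × 2 = -14 m/s
7–9 s: -11 × 2 = -22 m/s
9–10 s: 8 × 1 = 8 m/s
10–11 s: 11 × 1 = 11 m/s
Δv = 13 m/s, so v(11) = -3 + (13) = 10 m/s.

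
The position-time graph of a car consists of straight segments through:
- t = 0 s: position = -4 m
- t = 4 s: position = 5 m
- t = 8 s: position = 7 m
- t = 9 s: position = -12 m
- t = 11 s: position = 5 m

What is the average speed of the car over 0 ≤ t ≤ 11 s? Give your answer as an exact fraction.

Average speed = (total path length)/(elapsed time); on a piecewise-linear x-t graph the path length is Σ|Δx|.
0–4 s: |Δx| = |5 − -4| = 9 m
4–8 s: |Δx| = |7 − 5| = 2 m
8–9 s: |Δx| = |-12 − 7| = 19 m
9–11 s: |Δx| = |5 − -12| = 17 m
Total path = 47 m; average speed = 47/11 = 47/11 m/s.

47/11 m/s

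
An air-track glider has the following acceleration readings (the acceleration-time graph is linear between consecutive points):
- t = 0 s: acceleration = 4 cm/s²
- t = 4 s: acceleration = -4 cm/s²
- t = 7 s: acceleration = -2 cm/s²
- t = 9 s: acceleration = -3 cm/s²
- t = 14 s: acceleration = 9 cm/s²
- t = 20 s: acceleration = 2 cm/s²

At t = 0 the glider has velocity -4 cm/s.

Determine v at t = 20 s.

30 cm/s

Δv equals the area under the a-t graph; then v = v₀ + Δv.
0–4 s: ½(4 + -4)(4) = 0 cm/s
4–7 s: ½(-4 + -2)(3) = -9 cm/s
7–9 s: ½(-2 + -3)(2) = -5 cm/s
9–14 s: ½(-3 + 9)(5) = 15 cm/s
14–20 s: ½(9 + 2)(6) = 33 cm/s
Δv = 34 cm/s, so v(20) = -4 + (34) = 30 cm/s.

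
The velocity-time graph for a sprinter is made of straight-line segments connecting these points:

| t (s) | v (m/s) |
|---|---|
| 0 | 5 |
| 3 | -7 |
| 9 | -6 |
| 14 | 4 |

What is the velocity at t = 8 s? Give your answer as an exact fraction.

On 3–9 s the graph is linear from -7 to -6 m/s: v(8) = -7 + (-6 − -7)·(8 − 3)/(9 − 3) = -37/6 m/s.

-37/6 m/s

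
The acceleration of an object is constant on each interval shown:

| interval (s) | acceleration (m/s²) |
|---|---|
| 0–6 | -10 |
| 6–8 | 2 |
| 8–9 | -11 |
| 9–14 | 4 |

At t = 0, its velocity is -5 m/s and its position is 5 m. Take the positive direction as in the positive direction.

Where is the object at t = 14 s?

On each constant-a segment, Δv = aΔt and Δx = v₀Δt + ½aΔt²; chain segment to segment.
0–6 s: v starts -5 m/s; Δx = -5·6 + ½·-10·6² = -210 m; v ends -65 m/s.
6–8 s: v starts -65 m/s; Δx = -65·2 + ½·2·2² = -126 m; v ends -61 m/s.
8–9 s: v starts -61 m/s; Δx = -61·1 + ½·-11·1² = -66.5 m; v ends -72 m/s.
9–14 s: v starts -72 m/s; Δx = -72·5 + ½·4·5² = -310 m; v ends -52 m/s.
x(14) = 5 + Σ Δx = -707.5 m.

-707.5 m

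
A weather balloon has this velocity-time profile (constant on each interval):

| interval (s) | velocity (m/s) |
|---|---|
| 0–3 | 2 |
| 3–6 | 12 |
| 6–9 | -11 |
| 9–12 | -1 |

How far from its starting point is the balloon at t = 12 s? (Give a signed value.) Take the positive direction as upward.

6 m

Net displacement equals the area under the velocity-time graph (areas below the axis count negative).
0–3 s: 2 × 3 = 6 m
3–6 s: 12 × 3 = 36 m
6–9 s: -11 × 3 = -33 m
9–12 s: -1 × 3 = -3 m
Net displacement = 6 m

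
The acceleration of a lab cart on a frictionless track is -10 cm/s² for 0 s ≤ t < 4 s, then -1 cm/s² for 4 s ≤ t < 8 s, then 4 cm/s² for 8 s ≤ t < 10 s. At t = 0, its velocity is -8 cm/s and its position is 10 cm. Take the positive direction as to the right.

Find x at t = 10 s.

On each constant-a segment, Δv = aΔt and Δx = v₀Δt + ½aΔt²; chain segment to segment.
0–4 s: v starts -8 cm/s; Δx = -8·4 + ½·-10·4² = -112 cm; v ends -48 cm/s.
4–8 s: v starts -48 cm/s; Δx = -48·4 + ½·-1·4² = -200 cm; v ends -52 cm/s.
8–10 s: v starts -52 cm/s; Δx = -52·2 + ½·4·2² = -96 cm; v ends -44 cm/s.
x(10) = 10 + Σ Δx = -398 cm.

-398 cm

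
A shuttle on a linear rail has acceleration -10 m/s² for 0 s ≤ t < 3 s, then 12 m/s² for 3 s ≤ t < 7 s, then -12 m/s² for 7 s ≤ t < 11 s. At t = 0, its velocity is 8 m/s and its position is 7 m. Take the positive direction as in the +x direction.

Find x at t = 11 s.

2 m

On each constant-a segment, Δv = aΔt and Δx = v₀Δt + ½aΔt²; chain segment to segment.
0–3 s: v starts 8 m/s; Δx = 8·3 + ½·-10·3² = -21 m; v ends -22 m/s.
3–7 s: v starts -22 m/s; Δx = -22·4 + ½·12·4² = 8 m; v ends 26 m/s.
7–11 s: v starts 26 m/s; Δx = 26·4 + ½·-12·4² = 8 m; v ends -22 m/s.
x(11) = 7 + Σ Δx = 2 m.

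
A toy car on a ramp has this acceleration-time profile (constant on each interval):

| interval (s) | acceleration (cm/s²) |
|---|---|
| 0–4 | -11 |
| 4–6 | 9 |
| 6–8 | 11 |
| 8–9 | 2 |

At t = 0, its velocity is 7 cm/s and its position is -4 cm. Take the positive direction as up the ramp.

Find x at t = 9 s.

-132 cm

On each constant-a segment, Δv = aΔt and Δx = v₀Δt + ½aΔt²; chain segment to segment.
0–4 s: v starts 7 cm/s; Δx = 7·4 + ½·-11·4² = -60 cm; v ends -37 cm/s.
4–6 s: v starts -37 cm/s; Δx = -37·2 + ½·9·2² = -56 cm; v ends -19 cm/s.
6–8 s: v starts -19 cm/s; Δx = -19·2 + ½·11·2² = -16 cm; v ends 3 cm/s.
8–9 s: v starts 3 cm/s; Δx = 3·1 + ½·2·1² = 4 cm; v ends 5 cm/s.
x(9) = -4 + Σ Δx = -132 cm.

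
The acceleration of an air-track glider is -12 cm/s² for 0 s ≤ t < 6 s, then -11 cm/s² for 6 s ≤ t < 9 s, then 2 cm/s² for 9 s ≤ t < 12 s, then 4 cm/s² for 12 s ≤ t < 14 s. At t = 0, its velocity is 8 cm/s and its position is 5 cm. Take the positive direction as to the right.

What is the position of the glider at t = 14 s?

-860.5 cm

On each constant-a segment, Δv = aΔt and Δx = v₀Δt + ½aΔt²; chain segment to segment.
0–6 s: v starts 8 cm/s; Δx = 8·6 + ½·-12·6² = -168 cm; v ends -64 cm/s.
6–9 s: v starts -64 cm/s; Δx = -64·3 + ½·-11·3² = -241.5 cm; v ends -97 cm/s.
9–12 s: v starts -97 cm/s; Δx = -97·3 + ½·2·3² = -282 cm; v ends -91 cm/s.
12–14 s: v starts -91 cm/s; Δx = -91·2 + ½·4·2² = -174 cm; v ends -83 cm/s.
x(14) = 5 + Σ Δx = -860.5 cm.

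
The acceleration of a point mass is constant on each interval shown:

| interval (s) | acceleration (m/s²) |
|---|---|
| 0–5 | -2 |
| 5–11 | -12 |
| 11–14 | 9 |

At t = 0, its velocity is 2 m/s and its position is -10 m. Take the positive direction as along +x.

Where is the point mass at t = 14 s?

-488.5 m

On each constant-a segment, Δv = aΔt and Δx = v₀Δt + ½aΔt²; chain segment to segment.
0–5 s: v starts 2 m/s; Δx = 2·5 + ½·-2·5² = -15 m; v ends -8 m/s.
5–11 s: v starts -8 m/s; Δx = -8·6 + ½·-12·6² = -264 m; v ends -80 m/s.
11–14 s: v starts -80 m/s; Δx = -80·3 + ½·9·3² = -199.5 m; v ends -53 m/s.
x(14) = -10 + Σ Δx = -488.5 m.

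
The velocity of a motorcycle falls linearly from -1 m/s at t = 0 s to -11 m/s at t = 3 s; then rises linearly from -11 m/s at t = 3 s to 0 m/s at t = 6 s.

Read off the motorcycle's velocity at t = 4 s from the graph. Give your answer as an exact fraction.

-22/3 m/s

On 3–6 s the graph is linear from -11 to 0 m/s: v(4) = -11 + (0 − -11)·(4 − 3)/(6 − 3) = -22/3 m/s.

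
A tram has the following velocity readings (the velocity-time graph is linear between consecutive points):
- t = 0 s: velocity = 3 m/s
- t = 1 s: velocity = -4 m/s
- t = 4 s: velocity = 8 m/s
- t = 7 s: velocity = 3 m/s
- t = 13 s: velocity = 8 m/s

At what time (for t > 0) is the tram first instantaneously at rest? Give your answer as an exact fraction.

t = 3/7 s

v changes sign on 0–1 s (from 3 to -4); the graph is linear there, so v = 0 at t = 0 + (-3)·(1 − 0)/(-4 − 3) = 3/7 s.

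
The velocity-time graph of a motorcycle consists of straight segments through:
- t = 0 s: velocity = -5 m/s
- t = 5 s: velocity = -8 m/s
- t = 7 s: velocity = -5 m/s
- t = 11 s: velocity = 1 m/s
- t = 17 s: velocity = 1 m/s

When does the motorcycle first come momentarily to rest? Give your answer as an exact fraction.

t = 31/3 s

v changes sign on 7–11 s (from -5 to 1); the graph is linear there, so v = 0 at t = 7 + (5)·(11 − 7)/(1 − -5) = 31/3 s.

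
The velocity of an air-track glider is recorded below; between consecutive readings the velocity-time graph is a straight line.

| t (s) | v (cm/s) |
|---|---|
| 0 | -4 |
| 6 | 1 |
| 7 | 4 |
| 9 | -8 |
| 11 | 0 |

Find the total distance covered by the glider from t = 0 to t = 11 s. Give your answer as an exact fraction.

Total distance travelled is ∫|v| dt — sum the magnitudes of each area piece.
0–6 s: v = 0 at t = 4.8 s; triangle areas 9.6 + 0.6 = 10.2 cm
6–7 s: |½(1 + 4)(1)| = 2.5 cm
7–9 s: v = 0 at t = 23/3 s; triangle areas 4/3 + 16/3 = 20/3 cm
9–11 s: |½(-8 + 0)(2)| = 8 cm
Total distance = 821/30 cm

821/30 cm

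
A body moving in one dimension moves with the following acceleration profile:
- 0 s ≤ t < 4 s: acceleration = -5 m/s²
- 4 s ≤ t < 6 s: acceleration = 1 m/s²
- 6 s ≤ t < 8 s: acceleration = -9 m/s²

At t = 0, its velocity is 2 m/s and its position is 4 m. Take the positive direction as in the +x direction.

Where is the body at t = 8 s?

On each constant-a segment, Δv = aΔt and Δx = v₀Δt + ½aΔt²; chain segment to segment.
0–4 s: v starts 2 m/s; Δx = 2·4 + ½·-5·4² = -32 m; v ends -18 m/s.
4–6 s: v starts -18 m/s; Δx = -18·2 + ½·1·2² = -34 m; v ends -16 m/s.
6–8 s: v starts -16 m/s; Δx = -16·2 + ½·-9·2² = -50 m; v ends -34 m/s.
x(8) = 4 + Σ Δx = -112 m.

-112 m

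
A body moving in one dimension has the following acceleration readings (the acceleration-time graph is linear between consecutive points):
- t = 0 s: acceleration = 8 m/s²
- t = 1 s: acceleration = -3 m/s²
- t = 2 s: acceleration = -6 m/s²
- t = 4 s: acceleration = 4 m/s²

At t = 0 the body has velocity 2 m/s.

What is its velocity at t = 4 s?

-2 m/s

Δv equals the area under the a-t graph; then v = v₀ + Δv.
0–1 s: ½(8 + -3)(1) = 2.5 m/s
1–2 s: ½(-3 + -6)(1) = -4.5 m/s
2–4 s: ½(-6 + 4)(2) = -2 m/s
Δv = -4 m/s, so v(4) = 2 + (-4) = -2 m/s.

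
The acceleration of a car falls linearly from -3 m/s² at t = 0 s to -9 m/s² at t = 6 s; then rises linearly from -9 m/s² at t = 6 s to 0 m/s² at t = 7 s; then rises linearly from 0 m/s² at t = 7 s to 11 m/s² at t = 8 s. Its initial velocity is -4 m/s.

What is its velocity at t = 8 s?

Δv equals the area under the a-t graph; then v = v₀ + Δv.
0–6 s: ½(-3 + -9)(6) = -36 m/s
6–7 s: ½(-9 + 0)(1) = -4.5 m/s
7–8 s: ½(0 + 11)(1) = 5.5 m/s
Δv = -35 m/s, so v(8) = -4 + (-35) = -39 m/s.

-39 m/s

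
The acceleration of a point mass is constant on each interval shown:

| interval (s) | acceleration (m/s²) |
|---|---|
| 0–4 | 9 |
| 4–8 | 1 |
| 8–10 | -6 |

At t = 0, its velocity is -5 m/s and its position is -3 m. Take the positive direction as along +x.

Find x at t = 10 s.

On each constant-a segment, Δv = aΔt and Δx = v₀Δt + ½aΔt²; chain segment to segment.
0–4 s: v starts -5 m/s; Δx = -5·4 + ½·9·4² = 52 m; v ends 31 m/s.
4–8 s: v starts 31 m/s; Δx = 31·4 + ½·1·4² = 132 m; v ends 35 m/s.
8–10 s: v starts 35 m/s; Δx = 35·2 + ½·-6·2² = 58 m; v ends 23 m/s.
x(10) = -3 + Σ Δx = 239 m.

239 m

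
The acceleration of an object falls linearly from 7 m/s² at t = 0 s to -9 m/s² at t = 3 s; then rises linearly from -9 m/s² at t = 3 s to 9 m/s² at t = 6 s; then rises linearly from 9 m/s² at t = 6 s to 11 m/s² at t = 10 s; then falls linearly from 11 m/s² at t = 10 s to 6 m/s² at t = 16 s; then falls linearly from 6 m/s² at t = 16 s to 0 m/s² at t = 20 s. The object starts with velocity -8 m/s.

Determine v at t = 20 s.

92 m/s

Δv equals the area under the a-t graph; then v = v₀ + Δv.
0–3 s: ½(7 + -9)(3) = -3 m/s
3–6 s: ½(-9 + 9)(3) = 0 m/s
6–10 s: ½(9 + 11)(4) = 40 m/s
10–16 s: ½(11 + 6)(6) = 51 m/s
16–20 s: ½(6 + 0)(4) = 12 m/s
Δv = 100 m/s, so v(20) = -8 + (100) = 92 m/s.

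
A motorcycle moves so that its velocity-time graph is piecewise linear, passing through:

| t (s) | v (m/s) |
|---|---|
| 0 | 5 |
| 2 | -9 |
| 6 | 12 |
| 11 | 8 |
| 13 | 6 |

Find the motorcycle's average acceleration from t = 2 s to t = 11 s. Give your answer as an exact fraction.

Average acceleration = Δv/Δt = (8 − -9)/(11 − 2) = 17/9 m/s².

17/9 m/s²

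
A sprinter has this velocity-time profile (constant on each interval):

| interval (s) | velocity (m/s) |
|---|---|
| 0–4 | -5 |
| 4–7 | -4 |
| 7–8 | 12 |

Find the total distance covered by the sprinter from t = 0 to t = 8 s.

Distance (not displacement) is the total path length: add the absolute areas under v-t.
0–4 s: |-5| × 4 = 20 m
4–7 s: |-4| × 3 = 12 m
7–8 s: |12| × 1 = 12 m
Total distance = 44 m

44 m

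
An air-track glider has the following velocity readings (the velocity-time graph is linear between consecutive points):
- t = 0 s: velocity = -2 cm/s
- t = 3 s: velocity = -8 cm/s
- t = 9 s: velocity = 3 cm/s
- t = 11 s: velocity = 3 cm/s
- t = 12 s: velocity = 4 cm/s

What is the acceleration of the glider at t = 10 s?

Acceleration is the slope of the v-t graph on 9–11 s: (3 − 3)/(11 − 9) = 0 cm/s².

0 cm/s²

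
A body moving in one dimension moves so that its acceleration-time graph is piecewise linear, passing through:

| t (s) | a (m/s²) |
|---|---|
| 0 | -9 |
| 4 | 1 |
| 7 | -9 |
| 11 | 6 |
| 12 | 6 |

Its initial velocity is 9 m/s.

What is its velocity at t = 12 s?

-19 m/s

Δv equals the area under the a-t graph; then v = v₀ + Δv.
0–4 s: ½(-9 + 1)(4) = -16 m/s
4–7 s: ½(1 + -9)(3) = -12 m/s
7–11 s: ½(-9 + 6)(4) = -6 m/s
11–12 s: 6 × 1 = 6 m/s
Δv = -28 m/s, so v(12) = 9 + (-28) = -19 m/s.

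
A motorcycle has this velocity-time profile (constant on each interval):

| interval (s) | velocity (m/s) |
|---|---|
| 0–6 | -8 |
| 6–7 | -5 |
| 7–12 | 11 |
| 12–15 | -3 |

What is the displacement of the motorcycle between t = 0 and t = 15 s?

-7 m

Net displacement equals the area under the velocity-time graph (areas below the axis count negative).
0–6 s: -8 × 6 = -48 m
6–7 s: -5 × 1 = -5 m
7–12 s: 11 × 5 = 55 m
12–15 s: -3 × 3 = -9 m
Net displacement = -7 m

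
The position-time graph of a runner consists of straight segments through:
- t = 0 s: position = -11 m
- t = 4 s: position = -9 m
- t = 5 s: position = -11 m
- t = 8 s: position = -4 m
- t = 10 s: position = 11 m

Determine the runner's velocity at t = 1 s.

0.5 m/s

Velocity is the slope of the x-t graph on 0–4 s: (-9 − -11)/(4 − 0) = 0.5 m/s.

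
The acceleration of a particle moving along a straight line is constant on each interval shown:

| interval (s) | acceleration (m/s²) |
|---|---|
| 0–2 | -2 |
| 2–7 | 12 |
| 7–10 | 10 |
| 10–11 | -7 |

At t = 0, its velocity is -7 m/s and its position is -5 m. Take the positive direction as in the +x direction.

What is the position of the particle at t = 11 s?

On each constant-a segment, Δv = aΔt and Δx = v₀Δt + ½aΔt²; chain segment to segment.
0–2 s: v starts -7 m/s; Δx = -7·2 + ½·-2·2² = -18 m; v ends -11 m/s.
2–7 s: v starts -11 m/s; Δx = -11·5 + ½·12·5² = 95 m; v ends 49 m/s.
7–10 s: v starts 49 m/s; Δx = 49·3 + ½·10·3² = 192 m; v ends 79 m/s.
10–11 s: v starts 79 m/s; Δx = 79·1 + ½·-7·1² = 75.5 m; v ends 72 m/s.
x(11) = -5 + Σ Δx = 339.5 m.

339.5 m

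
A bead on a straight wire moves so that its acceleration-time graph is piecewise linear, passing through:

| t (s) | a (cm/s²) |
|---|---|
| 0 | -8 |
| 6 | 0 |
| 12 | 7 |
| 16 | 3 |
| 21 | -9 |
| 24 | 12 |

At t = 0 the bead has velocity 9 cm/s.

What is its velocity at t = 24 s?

15.5 cm/s

Δv equals the area under the a-t graph; then v = v₀ + Δv.
0–6 s: ½(-8 + 0)(6) = -24 cm/s
6–12 s: ½(0 + 7)(6) = 21 cm/s
12–16 s: ½(7 + 3)(4) = 20 cm/s
16–21 s: ½(3 + -9)(5) = -15 cm/s
21–24 s: ½(-9 + 12)(3) = 4.5 cm/s
Δv = 6.5 cm/s, so v(24) = 9 + (6.5) = 15.5 cm/s.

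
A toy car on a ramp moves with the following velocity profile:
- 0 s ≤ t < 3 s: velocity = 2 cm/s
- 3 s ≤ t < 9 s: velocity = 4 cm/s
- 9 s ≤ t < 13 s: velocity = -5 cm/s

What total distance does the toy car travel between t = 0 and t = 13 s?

50 cm

Total distance travelled is ∫|v| dt — sum the magnitudes of each area piece.
0–3 s: |2| × 3 = 6 cm
3–9 s: |4| × 6 = 24 cm
9–13 s: |-5| × 4 = 20 cm
Total distance = 50 cm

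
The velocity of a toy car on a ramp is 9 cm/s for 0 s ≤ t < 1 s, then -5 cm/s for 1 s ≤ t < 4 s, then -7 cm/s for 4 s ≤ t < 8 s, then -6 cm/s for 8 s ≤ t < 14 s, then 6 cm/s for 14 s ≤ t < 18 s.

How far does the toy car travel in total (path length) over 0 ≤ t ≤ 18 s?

112 cm

Distance (not displacement) is the total path length: add the absolute areas under v-t.
0–1 s: |9| × 1 = 9 cm
1–4 s: |-5| × 3 = 15 cm
4–8 s: |-7| × 4 = 28 cm
8–14 s: |-6| × 6 = 36 cm
14–18 s: |6| × 4 = 24 cm
Total distance = 112 cm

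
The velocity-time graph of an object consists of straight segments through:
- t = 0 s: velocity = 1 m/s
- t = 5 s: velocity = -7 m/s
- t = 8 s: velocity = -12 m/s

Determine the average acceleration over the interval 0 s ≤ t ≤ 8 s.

Average acceleration = Δv/Δt = (-12 − 1)/(8 − 0) = -1.625 m/s².

-1.625 m/s²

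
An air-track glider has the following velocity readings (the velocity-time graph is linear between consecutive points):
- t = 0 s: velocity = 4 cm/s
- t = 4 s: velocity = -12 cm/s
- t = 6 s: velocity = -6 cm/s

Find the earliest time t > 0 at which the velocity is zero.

v changes sign on 0–4 s (from 4 to -12); the graph is linear there, so v = 0 at t = 0 + (-4)·(4 − 0)/(-12 − 4) = 1 s.

t = 1 s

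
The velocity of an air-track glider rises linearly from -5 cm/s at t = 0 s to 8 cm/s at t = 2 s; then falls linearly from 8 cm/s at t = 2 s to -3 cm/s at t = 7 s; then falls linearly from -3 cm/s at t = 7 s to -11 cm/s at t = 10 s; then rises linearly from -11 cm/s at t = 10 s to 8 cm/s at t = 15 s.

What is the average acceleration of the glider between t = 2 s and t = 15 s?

Average acceleration = Δv/Δt = (8 − 8)/(15 − 2) = 0 cm/s².

0 cm/s²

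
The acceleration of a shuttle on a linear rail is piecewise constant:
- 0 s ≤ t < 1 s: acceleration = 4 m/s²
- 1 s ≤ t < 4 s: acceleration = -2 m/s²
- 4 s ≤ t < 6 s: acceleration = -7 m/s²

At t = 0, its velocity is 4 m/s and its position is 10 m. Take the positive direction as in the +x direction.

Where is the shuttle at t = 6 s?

21 m

On each constant-a segment, Δv = aΔt and Δx = v₀Δt + ½aΔt²; chain segment to segment.
0–1 s: v starts 4 m/s; Δx = 4·1 + ½·4·1² = 6 m; v ends 8 m/s.
1–4 s: v starts 8 m/s; Δx = 8·3 + ½·-2·3² = 15 m; v ends 2 m/s.
4–6 s: v starts 2 m/s; Δx = 2·2 + ½·-7·2² = -10 m; v ends -12 m/s.
x(6) = 10 + Σ Δx = 21 m.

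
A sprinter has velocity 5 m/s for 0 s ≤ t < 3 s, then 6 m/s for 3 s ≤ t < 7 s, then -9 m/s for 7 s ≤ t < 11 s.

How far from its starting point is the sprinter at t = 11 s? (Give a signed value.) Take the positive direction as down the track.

Net displacement equals the area under the velocity-time graph (areas below the axis count negative).
0–3 s: 5 × 3 = 15 m
3–7 s: 6 × 4 = 24 m
7–11 s: -9 × 4 = -36 m
Net displacement = 3 m

3 m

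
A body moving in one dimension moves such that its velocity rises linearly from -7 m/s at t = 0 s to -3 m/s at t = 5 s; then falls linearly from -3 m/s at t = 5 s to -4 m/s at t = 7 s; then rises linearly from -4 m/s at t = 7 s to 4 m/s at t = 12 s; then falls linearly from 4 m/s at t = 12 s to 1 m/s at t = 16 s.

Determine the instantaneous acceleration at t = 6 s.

Acceleration is the slope of the v-t graph on 5–7 s: (-4 − -3)/(7 − 5) = -0.5 m/s².

-0.5 m/s²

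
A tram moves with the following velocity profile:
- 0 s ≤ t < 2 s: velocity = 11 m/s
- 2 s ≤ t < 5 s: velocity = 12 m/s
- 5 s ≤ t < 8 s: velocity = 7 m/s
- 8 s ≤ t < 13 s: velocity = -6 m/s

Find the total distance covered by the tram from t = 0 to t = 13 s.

Total distance travelled is ∫|v| dt — sum the magnitudes of each area piece.
0–2 s: |11| × 2 = 22 m
2–5 s: |12| × 3 = 36 m
5–8 s: |7| × 3 = 21 m
8–13 s: |-6| × 5 = 30 m
Total distance = 109 m

109 m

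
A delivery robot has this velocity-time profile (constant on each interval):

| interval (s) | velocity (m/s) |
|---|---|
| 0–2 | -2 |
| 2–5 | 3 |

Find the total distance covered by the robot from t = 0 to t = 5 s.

13 m

Total distance travelled is ∫|v| dt — sum the magnitudes of each area piece.
0–2 s: |-2| × 2 = 4 m
2–5 s: |3| × 3 = 9 m
Total distance = 13 m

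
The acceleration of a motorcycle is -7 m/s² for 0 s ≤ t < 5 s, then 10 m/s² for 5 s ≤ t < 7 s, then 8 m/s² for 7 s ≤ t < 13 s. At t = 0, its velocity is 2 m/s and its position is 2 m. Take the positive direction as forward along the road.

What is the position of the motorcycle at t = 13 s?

-55.5 m

On each constant-a segment, Δv = aΔt and Δx = v₀Δt + ½aΔt²; chain segment to segment.
0–5 s: v starts 2 m/s; Δx = 2·5 + ½·-7·5² = -77.5 m; v ends -33 m/s.
5–7 s: v starts -33 m/s; Δx = -33·2 + ½·10·2² = -46 m; v ends -13 m/s.
7–13 s: v starts -13 m/s; Δx = -13·6 + ½·8·6² = 66 m; v ends 35 m/s.
x(13) = 2 + Σ Δx = -55.5 m.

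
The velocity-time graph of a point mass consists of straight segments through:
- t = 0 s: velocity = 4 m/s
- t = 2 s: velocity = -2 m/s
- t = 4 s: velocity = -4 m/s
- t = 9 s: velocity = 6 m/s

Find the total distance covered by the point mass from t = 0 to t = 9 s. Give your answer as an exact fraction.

Total distance travelled is ∫|v| dt — sum the magnitudes of each area piece.
0–2 s: v = 0 at t = 4/3 s; triangle areas 8/3 + 2/3 = 10/3 m
2–4 s: |½(-2 + -4)(2)| = 6 m
4–9 s: v = 0 at t = 6 s; triangle areas 4 + 9 = 13 m
Total distance = 67/3 m

67/3 m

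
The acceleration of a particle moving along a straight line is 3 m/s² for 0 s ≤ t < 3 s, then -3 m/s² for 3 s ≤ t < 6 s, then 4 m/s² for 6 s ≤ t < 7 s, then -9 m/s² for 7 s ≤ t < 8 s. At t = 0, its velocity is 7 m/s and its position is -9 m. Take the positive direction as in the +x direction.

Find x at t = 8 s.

75.5 m

On each constant-a segment, Δv = aΔt and Δx = v₀Δt + ½aΔt²; chain segment to segment.
0–3 s: v starts 7 m/s; Δx = 7·3 + ½·3·3² = 34.5 m; v ends 16 m/s.
3–6 s: v starts 16 m/s; Δx = 16·3 + ½·-3·3² = 34.5 m; v ends 7 m/s.
6–7 s: v starts 7 m/s; Δx = 7·1 + ½·4·1² = 9 m; v ends 11 m/s.
7–8 s: v starts 11 m/s; Δx = 11·1 + ½·-9·1² = 6.5 m; v ends 2 m/s.
x(8) = -9 + Σ Δx = 75.5 m.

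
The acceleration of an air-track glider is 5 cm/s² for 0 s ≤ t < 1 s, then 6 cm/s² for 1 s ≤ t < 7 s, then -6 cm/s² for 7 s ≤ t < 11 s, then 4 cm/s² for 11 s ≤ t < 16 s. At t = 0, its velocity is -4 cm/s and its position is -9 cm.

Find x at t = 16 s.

318.5 cm

On each constant-a segment, Δv = aΔt and Δx = v₀Δt + ½aΔt²; chain segment to segment.
0–1 s: v starts -4 cm/s; Δx = -4·1 + ½·5·1² = -1.5 cm; v ends 1 cm/s.
1–7 s: v starts 1 cm/s; Δx = 1·6 + ½·6·6² = 114 cm; v ends 37 cm/s.
7–11 s: v starts 37 cm/s; Δx = 37·4 + ½·-6·4² = 100 cm; v ends 13 cm/s.
11–16 s: v starts 13 cm/s; Δx = 13·5 + ½·4·5² = 115 cm; v ends 33 cm/s.
x(16) = -9 + Σ Δx = 318.5 cm.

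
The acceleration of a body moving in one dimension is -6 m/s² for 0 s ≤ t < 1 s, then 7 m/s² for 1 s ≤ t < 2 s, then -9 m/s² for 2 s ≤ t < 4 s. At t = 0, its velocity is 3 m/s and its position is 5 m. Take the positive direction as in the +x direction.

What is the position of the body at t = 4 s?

On each constant-a segment, Δv = aΔt and Δx = v₀Δt + ½aΔt²; chain segment to segment.
0–1 s: v starts 3 m/s; Δx = 3·1 + ½·-6·1² = 0 m; v ends -3 m/s.
1–2 s: v starts -3 m/s; Δx = -3·1 + ½·7·1² = 0.5 m; v ends 4 m/s.
2–4 s: v starts 4 m/s; Δx = 4·2 + ½·-9·2² = -10 m; v ends -14 m/s.
x(4) = 5 + Σ Δx = -4.5 m.

-4.5 m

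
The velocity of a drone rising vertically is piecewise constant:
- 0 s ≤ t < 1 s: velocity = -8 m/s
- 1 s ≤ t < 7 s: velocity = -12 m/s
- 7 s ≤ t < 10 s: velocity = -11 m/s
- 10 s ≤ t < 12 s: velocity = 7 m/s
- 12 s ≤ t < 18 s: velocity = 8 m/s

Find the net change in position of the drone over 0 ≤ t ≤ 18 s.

Displacement is the signed area under the v-t curve.
0–1 s: -8 × 1 = -8 m
1–7 s: -12 × 6 = -72 m
7–10 s: -11 × 3 = -33 m
10–12 s: 7 × 2 = 14 m
12–18 s: 8 × 6 = 48 m
Net displacement = -51 m

-51 m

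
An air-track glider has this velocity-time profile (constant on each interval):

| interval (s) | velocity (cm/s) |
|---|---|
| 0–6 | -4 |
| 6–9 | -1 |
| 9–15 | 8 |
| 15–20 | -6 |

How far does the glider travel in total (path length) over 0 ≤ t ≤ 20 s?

105 cm

Distance (not displacement) is the total path length: add the absolute areas under v-t.
0–6 s: |-4| × 6 = 24 cm
6–9 s: |-1| × 3 = 3 cm
9–15 s: |8| × 6 = 48 cm
15–20 s: |-6| × 5 = 30 cm
Total distance = 105 cm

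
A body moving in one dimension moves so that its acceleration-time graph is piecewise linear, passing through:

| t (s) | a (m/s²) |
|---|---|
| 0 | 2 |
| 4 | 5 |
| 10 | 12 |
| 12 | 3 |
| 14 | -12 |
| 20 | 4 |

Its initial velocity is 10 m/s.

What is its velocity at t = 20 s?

57 m/s

Δv equals the area under the a-t graph; then v = v₀ + Δv.
0–4 s: ½(2 + 5)(4) = 14 m/s
4–10 s: ½(5 + 12)(6) = 51 m/s
10–12 s: ½(12 + 3)(2) = 15 m/s
12–14 s: ½(3 + -12)(2) = -9 m/s
14–20 s: ½(-12 + 4)(6) = -24 m/s
Δv = 47 m/s, so v(20) = 10 + (47) = 57 m/s.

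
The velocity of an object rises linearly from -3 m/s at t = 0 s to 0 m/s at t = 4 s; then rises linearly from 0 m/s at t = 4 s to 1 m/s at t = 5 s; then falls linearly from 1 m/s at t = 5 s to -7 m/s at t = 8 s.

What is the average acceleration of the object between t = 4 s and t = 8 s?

Average acceleration = Δv/Δt = (-7 − 0)/(8 − 4) = -1.75 m/s².

-1.75 m/s²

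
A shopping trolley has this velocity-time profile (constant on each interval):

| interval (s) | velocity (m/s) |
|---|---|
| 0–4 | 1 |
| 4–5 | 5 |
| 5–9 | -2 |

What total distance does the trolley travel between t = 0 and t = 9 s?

Total distance travelled is ∫|v| dt — sum the magnitudes of each area piece.
0–4 s: |1| × 4 = 4 m
4–5 s: |5| × 1 = 5 m
5–9 s: |-2| × 4 = 8 m
Total distance = 17 m

17 m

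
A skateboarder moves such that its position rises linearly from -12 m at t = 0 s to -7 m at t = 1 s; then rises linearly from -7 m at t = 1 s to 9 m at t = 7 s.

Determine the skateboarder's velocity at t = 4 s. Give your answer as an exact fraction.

Velocity is the slope of the x-t graph on 1–7 s: (9 − -7)/(7 − 1) = 8/3 m/s.

8/3 m/s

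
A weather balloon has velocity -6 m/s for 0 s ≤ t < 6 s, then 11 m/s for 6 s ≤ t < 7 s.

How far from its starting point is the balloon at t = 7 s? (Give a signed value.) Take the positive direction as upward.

Net displacement equals the area under the velocity-time graph (areas below the axis count negative).
0–6 s: -6 × 6 = -36 m
6–7 s: 11 × 1 = 11 m
Net displacement = -25 m

-25 m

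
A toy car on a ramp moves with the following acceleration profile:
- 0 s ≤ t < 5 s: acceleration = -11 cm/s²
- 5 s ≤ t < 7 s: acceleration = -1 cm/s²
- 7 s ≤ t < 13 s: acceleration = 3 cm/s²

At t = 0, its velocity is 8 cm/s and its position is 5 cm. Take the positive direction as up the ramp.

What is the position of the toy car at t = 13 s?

On each constant-a segment, Δv = aΔt and Δx = v₀Δt + ½aΔt²; chain segment to segment.
0–5 s: v starts 8 cm/s; Δx = 8·5 + ½·-11·5² = -97.5 cm; v ends -47 cm/s.
5–7 s: v starts -47 cm/s; Δx = -47·2 + ½·-1·2² = -96 cm; v ends -49 cm/s.
7–13 s: v starts -49 cm/s; Δx = -49·6 + ½·3·6² = -240 cm; v ends -31 cm/s.
x(13) = 5 + Σ Δx = -428.5 cm.

-428.5 cm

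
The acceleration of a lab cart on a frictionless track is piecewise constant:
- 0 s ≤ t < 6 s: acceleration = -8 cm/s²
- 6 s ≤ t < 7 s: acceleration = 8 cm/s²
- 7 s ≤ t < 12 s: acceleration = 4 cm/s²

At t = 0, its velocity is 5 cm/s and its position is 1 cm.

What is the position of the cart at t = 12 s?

-277 cm

On each constant-a segment, Δv = aΔt and Δx = v₀Δt + ½aΔt²; chain segment to segment.
0–6 s: v starts 5 cm/s; Δx = 5·6 + ½·-8·6² = -114 cm; v ends -43 cm/s.
6–7 s: v starts -43 cm/s; Δx = -43·1 + ½·8·1² = -39 cm; v ends -35 cm/s.
7–12 s: v starts -35 cm/s; Δx = -35·5 + ½·4·5² = -125 cm; v ends -15 cm/s.
x(12) = 1 + Σ Δx = -277 cm.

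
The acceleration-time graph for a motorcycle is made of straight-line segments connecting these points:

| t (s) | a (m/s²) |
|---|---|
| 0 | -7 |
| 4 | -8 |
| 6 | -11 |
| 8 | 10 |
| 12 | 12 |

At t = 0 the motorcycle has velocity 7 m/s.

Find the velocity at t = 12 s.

Δv equals the area under the a-t graph; then v = v₀ + Δv.
0–4 s: ½(-7 + -8)(4) = -30 m/s
4–6 s: ½(-8 + -11)(2) = -19 m/s
6–8 s: ½(-11 + 10)(2) = -1 m/s
8–12 s: ½(10 + 12)(4) = 44 m/s
Δv = -6 m/s, so v(12) = 7 + (-6) = 1 m/s.

1 m/s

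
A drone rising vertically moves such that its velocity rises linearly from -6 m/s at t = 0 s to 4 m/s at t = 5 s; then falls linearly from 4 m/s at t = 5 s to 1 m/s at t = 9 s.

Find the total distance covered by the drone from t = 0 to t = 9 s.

Total distance travelled is ∫|v| dt — sum the magnitudes of each area piece.
0–5 s: v = 0 at t = 3 s; triangle areas 9 + 4 = 13 m
5–9 s: |½(4 + 1)(4)| = 10 m
Total distance = 23 m

23 m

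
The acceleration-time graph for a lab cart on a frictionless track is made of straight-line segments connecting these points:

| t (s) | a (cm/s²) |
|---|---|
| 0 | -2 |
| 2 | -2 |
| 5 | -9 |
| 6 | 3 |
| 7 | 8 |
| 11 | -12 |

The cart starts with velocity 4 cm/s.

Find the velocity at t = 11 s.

-22 cm/s

Δv equals the area under the a-t graph; then v = v₀ + Δv.
0–2 s: -2 × 2 = -4 cm/s
2–5 s: ½(-2 + -9)(3) = -16.5 cm/s
5–6 s: ½(-9 + 3)(1) = -3 cm/s
6–7 s: ½(3 + 8)(1) = 5.5 cm/s
7–11 s: ½(8 + -12)(4) = -8 cm/s
Δv = -26 cm/s, so v(11) = 4 + (-26) = -22 cm/s.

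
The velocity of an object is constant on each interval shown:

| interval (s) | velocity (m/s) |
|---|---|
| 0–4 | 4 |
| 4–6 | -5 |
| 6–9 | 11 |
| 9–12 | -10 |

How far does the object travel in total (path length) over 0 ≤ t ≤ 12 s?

Distance (not displacement) is the total path length: add the absolute areas under v-t.
0–4 s: |4| × 4 = 16 m
4–6 s: |-5| × 2 = 10 m
6–9 s: |11| × 3 = 33 m
9–12 s: |-10| × 3 = 30 m
Total distance = 89 m

89 m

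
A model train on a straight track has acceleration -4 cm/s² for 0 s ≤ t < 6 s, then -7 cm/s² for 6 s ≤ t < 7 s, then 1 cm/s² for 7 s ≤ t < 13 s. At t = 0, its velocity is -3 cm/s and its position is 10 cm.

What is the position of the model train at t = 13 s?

On each constant-a segment, Δv = aΔt and Δx = v₀Δt + ½aΔt²; chain segment to segment.
0–6 s: v starts -3 cm/s; Δx = -3·6 + ½·-4·6² = -90 cm; v ends -27 cm/s.
6–7 s: v starts -27 cm/s; Δx = -27·1 + ½·-7·1² = -30.5 cm; v ends -34 cm/s.
7–13 s: v starts -34 cm/s; Δx = -34·6 + ½·1·6² = -186 cm; v ends -28 cm/s.
x(13) = 10 + Σ Δx = -296.5 cm.

-296.5 cm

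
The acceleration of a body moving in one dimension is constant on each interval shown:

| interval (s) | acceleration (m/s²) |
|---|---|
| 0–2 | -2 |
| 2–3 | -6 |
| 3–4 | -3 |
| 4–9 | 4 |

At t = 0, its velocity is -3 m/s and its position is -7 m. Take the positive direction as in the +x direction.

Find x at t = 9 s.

-71.5 m

On each constant-a segment, Δv = aΔt and Δx = v₀Δt + ½aΔt²; chain segment to segment.
0–2 s: v starts -3 m/s; Δx = -3·2 + ½·-2·2² = -10 m; v ends -7 m/s.
2–3 s: v starts -7 m/s; Δx = -7·1 + ½·-6·1² = -10 m; v ends -13 m/s.
3–4 s: v starts -13 m/s; Δx = -13·1 + ½·-3·1² = -14.5 m; v ends -16 m/s.
4–9 s: v starts -16 m/s; Δx = -16·5 + ½·4·5² = -30 m; v ends 4 m/s.
x(9) = -7 + Σ Δx = -71.5 m.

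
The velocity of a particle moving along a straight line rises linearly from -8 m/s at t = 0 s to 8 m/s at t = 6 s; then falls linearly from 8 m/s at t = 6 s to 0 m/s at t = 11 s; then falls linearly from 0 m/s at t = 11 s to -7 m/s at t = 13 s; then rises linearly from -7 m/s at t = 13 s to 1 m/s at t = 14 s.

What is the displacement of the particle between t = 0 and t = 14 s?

10 m

Net displacement equals the area under the velocity-time graph (areas below the axis count negative).
0–6 s: ½(-8 + 8)(6) = 0 m
6–11 s: ½(8 + 0)(5) = 20 m
11–13 s: ½(0 + -7)(2) = -7 m
13–14 s: ½(-7 + 1)(1) = -3 m
Net displacement = 10 m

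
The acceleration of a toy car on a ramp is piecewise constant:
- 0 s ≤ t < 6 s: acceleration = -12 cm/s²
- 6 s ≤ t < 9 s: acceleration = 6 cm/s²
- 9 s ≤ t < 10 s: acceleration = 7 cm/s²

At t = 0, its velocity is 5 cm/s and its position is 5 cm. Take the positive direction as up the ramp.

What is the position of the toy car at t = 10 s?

-400.5 cm

On each constant-a segment, Δv = aΔt and Δx = v₀Δt + ½aΔt²; chain segment to segment.
0–6 s: v starts 5 cm/s; Δx = 5·6 + ½·-12·6² = -186 cm; v ends -67 cm/s.
6–9 s: v starts -67 cm/s; Δx = -67·3 + ½·6·3² = -174 cm; v ends -49 cm/s.
9–10 s: v starts -49 cm/s; Δx = -49·1 + ½·7·1² = -45.5 cm; v ends -42 cm/s.
x(10) = 5 + Σ Δx = -400.5 cm.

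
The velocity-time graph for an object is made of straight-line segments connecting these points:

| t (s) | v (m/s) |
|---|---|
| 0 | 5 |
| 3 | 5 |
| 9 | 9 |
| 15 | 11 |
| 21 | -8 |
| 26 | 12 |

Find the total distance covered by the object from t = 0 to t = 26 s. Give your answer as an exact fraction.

3272/19 m

Distance (not displacement) is the total path length: add the absolute areas under v-t.
0–3 s: |5| × 3 = 15 m
3–9 s: |½(5 + 9)(6)| = 42 m
9–15 s: |½(9 + 11)(6)| = 60 m
15–21 s: v = 0 at t = 351/19 s; triangle areas 363/19 + 192/19 = 555/19 m
21–26 s: v = 0 at t = 23 s; triangle areas 8 + 18 = 26 m
Total distance = 3272/19 m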